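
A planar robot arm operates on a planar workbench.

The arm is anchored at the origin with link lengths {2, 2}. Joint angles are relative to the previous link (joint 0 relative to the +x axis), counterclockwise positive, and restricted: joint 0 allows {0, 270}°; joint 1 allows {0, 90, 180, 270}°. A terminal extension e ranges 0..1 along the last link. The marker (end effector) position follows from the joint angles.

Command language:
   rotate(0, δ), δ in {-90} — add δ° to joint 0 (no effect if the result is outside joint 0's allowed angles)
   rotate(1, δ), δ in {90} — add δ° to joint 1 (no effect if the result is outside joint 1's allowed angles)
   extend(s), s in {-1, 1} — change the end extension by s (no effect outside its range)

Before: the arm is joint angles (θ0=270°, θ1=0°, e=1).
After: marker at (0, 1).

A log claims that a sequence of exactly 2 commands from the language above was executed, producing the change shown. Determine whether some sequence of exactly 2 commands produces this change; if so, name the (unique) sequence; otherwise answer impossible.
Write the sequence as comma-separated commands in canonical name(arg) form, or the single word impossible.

from: joint angles (θ0=270°, θ1=0°, e=1)
step 1 (rotate(1, 90)): joint angles (θ0=270°, θ1=90°, e=1)
step 2 (rotate(1, 90)): joint angles (θ0=270°, θ1=180°, e=1)
all 16 alternatives checked — unique.

rotate(1, 90), rotate(1, 90)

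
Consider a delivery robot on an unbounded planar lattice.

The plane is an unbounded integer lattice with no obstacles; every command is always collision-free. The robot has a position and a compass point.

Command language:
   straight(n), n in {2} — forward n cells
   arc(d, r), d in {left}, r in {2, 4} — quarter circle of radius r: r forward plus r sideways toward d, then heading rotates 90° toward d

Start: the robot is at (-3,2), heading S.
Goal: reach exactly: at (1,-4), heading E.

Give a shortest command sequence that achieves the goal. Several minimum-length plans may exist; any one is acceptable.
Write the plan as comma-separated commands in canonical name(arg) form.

initial: at (-3,2), heading S
[1] after straight(2): at (-3,0), heading S
[2] after arc(left, 4): at (1,-4), heading E
minimal: 2 command(s), checked below 2.

straight(2), arc(left, 4)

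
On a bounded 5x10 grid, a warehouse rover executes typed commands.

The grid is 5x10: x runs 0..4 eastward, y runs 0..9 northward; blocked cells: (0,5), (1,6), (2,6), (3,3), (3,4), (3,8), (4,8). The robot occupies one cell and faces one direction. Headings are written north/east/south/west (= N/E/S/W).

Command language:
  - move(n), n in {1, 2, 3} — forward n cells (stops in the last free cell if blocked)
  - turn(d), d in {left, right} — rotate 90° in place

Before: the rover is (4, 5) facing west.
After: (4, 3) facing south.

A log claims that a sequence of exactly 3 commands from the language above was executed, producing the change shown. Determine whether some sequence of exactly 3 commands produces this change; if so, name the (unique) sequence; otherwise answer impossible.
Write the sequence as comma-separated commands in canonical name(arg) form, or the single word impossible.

turn(left), move(1), move(1)

key: running move(1) before turn(left) would end elsewhere — order is forced
begin: (4, 5) facing west
step 1 (turn(left)): (4, 5) facing south
step 2 (move(1)): (4, 4) facing south
step 3 (move(1)): (4, 3) facing south
no rival 3-sequence matches.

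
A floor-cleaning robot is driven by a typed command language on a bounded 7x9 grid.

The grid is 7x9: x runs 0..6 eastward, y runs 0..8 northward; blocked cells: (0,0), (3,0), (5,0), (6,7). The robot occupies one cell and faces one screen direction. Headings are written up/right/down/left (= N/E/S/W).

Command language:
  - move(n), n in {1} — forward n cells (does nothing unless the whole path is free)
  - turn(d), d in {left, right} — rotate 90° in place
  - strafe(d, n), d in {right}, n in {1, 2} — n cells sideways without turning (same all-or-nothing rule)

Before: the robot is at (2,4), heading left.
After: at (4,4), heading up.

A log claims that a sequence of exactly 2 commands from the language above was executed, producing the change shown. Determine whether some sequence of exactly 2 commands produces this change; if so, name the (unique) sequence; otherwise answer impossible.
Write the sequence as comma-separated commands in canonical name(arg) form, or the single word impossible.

key: running strafe(right, 2) before turn(right) would end elsewhere — order is forced
begin: at (2,4), heading left
t=1 turn(right) ⇒ at (2,4), heading up
t=2 strafe(right, 2) ⇒ at (4,4), heading up
uniquely the one of 25 2-step routes that fits.

turn(right), strafe(right, 2)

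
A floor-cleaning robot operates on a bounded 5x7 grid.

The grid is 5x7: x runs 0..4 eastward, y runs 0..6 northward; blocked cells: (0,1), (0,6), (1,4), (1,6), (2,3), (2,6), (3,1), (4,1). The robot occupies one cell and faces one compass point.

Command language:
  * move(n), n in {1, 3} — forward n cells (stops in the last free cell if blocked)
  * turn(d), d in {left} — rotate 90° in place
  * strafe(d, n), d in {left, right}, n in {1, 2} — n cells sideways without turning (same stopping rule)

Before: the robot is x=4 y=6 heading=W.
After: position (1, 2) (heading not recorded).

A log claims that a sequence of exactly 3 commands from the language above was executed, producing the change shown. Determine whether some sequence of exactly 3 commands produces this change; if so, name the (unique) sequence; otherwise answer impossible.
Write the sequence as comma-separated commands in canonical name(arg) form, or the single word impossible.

key: running move(3) before strafe(left, 2) would end elsewhere — order is forced
initial: x=4 y=6 heading=W
step 1 (strafe(left, 2)): x=4 y=4 heading=W
step 2 (strafe(left, 2)): x=4 y=2 heading=W
step 3 (move(3)): x=1 y=2 heading=W
no rival 3-sequence matches.

strafe(left, 2), strafe(left, 2), move(3)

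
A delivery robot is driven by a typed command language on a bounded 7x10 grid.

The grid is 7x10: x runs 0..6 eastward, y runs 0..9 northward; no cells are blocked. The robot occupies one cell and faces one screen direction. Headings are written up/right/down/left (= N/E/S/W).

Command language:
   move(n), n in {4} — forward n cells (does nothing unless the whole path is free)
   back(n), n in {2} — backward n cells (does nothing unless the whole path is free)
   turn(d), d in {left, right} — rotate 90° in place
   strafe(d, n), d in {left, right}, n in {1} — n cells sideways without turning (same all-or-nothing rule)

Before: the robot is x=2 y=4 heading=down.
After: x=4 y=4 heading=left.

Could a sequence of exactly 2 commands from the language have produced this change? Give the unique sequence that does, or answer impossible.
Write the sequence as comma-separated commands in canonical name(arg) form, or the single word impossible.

key: running back(2) before turn(right) would end elsewhere — order is forced
initial: x=2 y=4 heading=down
[1] after turn(right): x=2 y=4 heading=left
[2] after back(2): x=4 y=4 heading=left
no other 2-command option fits: unique.

turn(right), back(2)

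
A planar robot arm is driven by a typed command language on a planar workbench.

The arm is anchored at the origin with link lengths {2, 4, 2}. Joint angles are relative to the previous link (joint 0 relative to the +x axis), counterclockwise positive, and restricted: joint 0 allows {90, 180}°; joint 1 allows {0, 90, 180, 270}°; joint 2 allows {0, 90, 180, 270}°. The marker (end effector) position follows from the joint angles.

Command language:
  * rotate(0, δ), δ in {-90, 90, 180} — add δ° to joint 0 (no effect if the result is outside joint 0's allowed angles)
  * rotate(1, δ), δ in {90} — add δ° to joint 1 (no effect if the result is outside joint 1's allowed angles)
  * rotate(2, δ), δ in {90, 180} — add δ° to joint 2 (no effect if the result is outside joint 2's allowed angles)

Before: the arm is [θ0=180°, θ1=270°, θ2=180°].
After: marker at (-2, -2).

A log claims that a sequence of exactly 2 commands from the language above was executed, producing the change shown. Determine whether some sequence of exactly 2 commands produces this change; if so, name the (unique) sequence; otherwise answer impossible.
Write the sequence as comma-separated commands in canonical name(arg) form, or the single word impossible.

rotate(1, 90), rotate(1, 90)

initial: [θ0=180°, θ1=270°, θ2=180°]
step 1 (rotate(1, 90)): [θ0=180°, θ1=0°, θ2=180°]
step 2 (rotate(1, 90)): [θ0=180°, θ1=90°, θ2=180°]
no rival 2-sequence matches.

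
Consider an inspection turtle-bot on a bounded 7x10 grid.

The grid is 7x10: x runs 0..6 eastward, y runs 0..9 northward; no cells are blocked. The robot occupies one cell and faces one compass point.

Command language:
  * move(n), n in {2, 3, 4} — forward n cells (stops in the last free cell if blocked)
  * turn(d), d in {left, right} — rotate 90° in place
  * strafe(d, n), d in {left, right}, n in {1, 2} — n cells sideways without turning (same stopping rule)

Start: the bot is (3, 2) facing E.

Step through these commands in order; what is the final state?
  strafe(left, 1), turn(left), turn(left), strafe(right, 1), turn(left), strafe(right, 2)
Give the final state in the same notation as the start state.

t0: (3, 2) facing E
step 1 (strafe(left, 1)): (3, 3) facing E
step 2 (turn(left)): (3, 3) facing N
step 3 (turn(left)): (3, 3) facing W
step 4 (strafe(right, 1)): (3, 4) facing W
step 5 (turn(left)): (3, 4) facing S
step 6 (strafe(right, 2)): (1, 4) facing S

(1, 4) facing S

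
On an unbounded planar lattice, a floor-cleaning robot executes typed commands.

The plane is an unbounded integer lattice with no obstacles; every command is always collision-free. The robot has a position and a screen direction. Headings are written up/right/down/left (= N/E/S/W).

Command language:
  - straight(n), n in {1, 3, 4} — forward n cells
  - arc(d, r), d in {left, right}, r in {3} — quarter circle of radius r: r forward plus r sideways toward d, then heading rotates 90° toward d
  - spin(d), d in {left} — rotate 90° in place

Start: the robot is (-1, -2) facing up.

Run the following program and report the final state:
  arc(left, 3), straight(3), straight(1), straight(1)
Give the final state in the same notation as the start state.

t0: (-1, -2) facing up
1. arc(left, 3) → (-4, 1) facing left
2. straight(3) → (-7, 1) facing left
3. straight(1) → (-8, 1) facing left
4. straight(1) → (-9, 1) facing left

(-9, 1) facing left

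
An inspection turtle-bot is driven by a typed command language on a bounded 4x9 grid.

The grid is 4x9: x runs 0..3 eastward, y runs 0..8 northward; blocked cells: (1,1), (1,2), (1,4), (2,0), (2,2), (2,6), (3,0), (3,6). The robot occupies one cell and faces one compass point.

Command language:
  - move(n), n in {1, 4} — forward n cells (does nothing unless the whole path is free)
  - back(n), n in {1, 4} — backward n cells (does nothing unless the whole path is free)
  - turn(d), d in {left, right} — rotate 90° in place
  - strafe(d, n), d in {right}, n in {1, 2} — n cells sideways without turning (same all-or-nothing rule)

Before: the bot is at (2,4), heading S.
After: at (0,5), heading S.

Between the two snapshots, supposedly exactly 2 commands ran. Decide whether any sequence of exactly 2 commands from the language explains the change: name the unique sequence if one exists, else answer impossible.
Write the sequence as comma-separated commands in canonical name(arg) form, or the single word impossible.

back(1), strafe(right, 2)

key: still facing S at the end — nothing in the sequence rotates
t0: at (2,4), heading S
t=1 back(1) ⇒ at (2,5), heading S
t=2 strafe(right, 2) ⇒ at (0,5), heading S
all 64 alternatives checked — unique.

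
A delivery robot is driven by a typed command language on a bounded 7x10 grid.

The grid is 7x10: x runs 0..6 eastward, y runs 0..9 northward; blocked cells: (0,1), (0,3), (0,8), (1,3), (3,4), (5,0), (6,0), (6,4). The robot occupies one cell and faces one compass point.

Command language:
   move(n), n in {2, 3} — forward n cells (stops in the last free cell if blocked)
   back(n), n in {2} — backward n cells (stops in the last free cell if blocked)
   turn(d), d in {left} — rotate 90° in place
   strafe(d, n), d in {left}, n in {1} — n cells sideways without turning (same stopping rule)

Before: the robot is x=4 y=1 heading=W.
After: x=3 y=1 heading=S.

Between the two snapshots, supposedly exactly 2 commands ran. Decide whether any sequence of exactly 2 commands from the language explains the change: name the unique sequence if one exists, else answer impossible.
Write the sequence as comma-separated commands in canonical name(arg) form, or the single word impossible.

impossible

checked all 2-command options: none fits.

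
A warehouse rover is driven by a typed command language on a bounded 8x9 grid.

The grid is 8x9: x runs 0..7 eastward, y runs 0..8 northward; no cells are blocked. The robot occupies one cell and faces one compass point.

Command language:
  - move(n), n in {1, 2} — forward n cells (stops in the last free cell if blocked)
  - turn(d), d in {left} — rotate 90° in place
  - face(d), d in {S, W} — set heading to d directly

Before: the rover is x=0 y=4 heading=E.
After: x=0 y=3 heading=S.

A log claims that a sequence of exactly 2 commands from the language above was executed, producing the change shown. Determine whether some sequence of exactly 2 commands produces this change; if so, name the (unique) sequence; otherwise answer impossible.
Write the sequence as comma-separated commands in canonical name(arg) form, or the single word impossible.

face(S), move(1)

key: cell and facing (now S) both changed — the 2 commands mix motion and turning
from: x=0 y=4 heading=E
[1] after face(S): x=0 y=4 heading=S
[2] after move(1): x=0 y=3 heading=S
uniquely the one of 25 2-step routes that fits.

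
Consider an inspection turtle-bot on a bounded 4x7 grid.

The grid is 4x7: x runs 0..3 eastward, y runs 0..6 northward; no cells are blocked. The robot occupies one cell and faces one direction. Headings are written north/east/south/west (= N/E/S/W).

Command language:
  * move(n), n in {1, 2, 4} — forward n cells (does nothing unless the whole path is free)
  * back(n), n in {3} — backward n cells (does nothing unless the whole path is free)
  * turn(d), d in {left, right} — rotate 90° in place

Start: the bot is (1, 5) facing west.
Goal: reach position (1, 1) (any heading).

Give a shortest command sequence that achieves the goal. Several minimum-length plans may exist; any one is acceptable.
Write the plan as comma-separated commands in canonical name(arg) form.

turn(left), move(4)

from: (1, 5) facing west
1. turn(left) → (1, 5) facing south
2. move(4) → (1, 1) facing south
nothing shorter than 2 reaches the goal.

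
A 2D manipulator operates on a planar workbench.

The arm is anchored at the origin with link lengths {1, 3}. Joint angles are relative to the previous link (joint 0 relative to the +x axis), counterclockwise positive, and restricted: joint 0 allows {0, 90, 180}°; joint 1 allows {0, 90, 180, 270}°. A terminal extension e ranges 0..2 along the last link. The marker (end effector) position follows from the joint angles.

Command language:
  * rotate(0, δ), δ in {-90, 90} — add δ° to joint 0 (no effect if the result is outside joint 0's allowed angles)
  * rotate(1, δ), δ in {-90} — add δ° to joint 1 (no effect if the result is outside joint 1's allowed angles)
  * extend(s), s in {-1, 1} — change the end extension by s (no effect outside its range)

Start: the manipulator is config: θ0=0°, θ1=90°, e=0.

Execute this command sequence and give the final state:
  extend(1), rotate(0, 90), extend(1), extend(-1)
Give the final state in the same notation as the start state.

config: θ0=90°, θ1=90°, e=1

begin: config: θ0=0°, θ1=90°, e=0
1. extend(1) → config: θ0=0°, θ1=90°, e=1
2. rotate(0, 90) → config: θ0=90°, θ1=90°, e=1
3. extend(1) → config: θ0=90°, θ1=90°, e=2
4. extend(-1) → config: θ0=90°, θ1=90°, e=1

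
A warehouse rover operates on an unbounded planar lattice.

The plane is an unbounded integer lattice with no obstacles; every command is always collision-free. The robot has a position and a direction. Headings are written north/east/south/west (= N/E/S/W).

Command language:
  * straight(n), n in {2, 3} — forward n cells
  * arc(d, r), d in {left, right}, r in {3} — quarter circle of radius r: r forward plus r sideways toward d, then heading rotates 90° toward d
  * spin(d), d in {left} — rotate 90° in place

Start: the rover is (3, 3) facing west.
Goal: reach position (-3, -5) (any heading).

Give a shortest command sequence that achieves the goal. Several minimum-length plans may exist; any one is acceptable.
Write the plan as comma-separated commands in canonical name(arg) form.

arc(left, 3), straight(2), arc(right, 3)

begin: (3, 3) facing west
[1] after arc(left, 3): (0, 0) facing south
[2] after straight(2): (0, -2) facing south
[3] after arc(right, 3): (-3, -5) facing west
nothing shorter than 3 reaches the goal.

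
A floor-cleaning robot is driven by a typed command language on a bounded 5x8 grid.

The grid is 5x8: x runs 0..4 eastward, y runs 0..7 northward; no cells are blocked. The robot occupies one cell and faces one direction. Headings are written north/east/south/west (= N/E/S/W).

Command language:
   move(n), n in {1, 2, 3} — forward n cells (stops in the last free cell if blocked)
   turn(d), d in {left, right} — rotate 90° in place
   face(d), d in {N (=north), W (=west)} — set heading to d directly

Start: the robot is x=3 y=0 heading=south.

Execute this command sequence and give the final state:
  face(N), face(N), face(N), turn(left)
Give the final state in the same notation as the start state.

x=3 y=0 heading=west

from: x=3 y=0 heading=south
t=1 face(N) ⇒ x=3 y=0 heading=north
t=2 face(N) ⇒ x=3 y=0 heading=north
t=3 face(N) ⇒ x=3 y=0 heading=north
t=4 turn(left) ⇒ x=3 y=0 heading=west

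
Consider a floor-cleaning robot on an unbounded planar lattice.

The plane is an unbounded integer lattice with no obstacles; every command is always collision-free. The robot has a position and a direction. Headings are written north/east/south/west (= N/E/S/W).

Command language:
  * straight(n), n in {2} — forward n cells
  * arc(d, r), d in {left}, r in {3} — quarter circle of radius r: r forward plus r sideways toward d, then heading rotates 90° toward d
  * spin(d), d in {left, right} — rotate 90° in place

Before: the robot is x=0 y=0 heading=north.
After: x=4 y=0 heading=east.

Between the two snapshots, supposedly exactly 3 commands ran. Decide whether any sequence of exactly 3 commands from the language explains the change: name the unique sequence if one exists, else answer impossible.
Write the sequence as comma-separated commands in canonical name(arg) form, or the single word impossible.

key: order matters: swapping spin(right) and straight(2) lands elsewhere
initial: x=0 y=0 heading=north
1. spin(right) → x=0 y=0 heading=east
2. straight(2) → x=2 y=0 heading=east
3. straight(2) → x=4 y=0 heading=east
all 64 alternatives checked — unique.

spin(right), straight(2), straight(2)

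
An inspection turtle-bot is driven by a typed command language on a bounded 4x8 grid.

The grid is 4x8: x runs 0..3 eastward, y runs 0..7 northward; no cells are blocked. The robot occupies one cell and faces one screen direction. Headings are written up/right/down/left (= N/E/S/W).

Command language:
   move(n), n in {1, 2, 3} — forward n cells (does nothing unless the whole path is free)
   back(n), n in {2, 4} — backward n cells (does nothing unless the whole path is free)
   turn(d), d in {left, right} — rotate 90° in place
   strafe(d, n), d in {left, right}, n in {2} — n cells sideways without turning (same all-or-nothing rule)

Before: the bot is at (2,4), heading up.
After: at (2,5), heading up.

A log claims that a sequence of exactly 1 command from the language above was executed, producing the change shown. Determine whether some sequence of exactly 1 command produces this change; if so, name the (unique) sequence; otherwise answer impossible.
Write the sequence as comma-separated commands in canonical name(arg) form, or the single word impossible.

key: heading stays N — the single command does not turn
begin: at (2,4), heading up
t=1 move(1) ⇒ at (2,5), heading up
uniquely the one of 9 1-step routes that fits.

move(1)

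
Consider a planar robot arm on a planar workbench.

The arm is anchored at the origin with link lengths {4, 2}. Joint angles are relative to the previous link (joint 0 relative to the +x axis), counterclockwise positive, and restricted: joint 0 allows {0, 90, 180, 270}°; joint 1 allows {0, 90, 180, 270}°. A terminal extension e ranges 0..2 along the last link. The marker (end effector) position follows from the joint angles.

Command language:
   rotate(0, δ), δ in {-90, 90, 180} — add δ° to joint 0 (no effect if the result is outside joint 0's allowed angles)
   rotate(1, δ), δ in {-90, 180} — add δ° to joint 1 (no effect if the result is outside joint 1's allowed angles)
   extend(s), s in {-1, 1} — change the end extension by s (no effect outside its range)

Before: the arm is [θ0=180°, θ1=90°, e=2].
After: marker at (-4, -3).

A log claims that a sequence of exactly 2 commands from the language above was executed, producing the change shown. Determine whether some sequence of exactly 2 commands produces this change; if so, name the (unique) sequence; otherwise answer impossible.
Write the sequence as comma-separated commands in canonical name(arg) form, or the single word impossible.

extend(1), extend(-1)

key: running extend(-1) before extend(1) would end elsewhere — order is forced
start: [θ0=180°, θ1=90°, e=2]
[1] after extend(1): [θ0=180°, θ1=90°, e=2]
[2] after extend(-1): [θ0=180°, θ1=90°, e=1]
no rival 2-sequence matches.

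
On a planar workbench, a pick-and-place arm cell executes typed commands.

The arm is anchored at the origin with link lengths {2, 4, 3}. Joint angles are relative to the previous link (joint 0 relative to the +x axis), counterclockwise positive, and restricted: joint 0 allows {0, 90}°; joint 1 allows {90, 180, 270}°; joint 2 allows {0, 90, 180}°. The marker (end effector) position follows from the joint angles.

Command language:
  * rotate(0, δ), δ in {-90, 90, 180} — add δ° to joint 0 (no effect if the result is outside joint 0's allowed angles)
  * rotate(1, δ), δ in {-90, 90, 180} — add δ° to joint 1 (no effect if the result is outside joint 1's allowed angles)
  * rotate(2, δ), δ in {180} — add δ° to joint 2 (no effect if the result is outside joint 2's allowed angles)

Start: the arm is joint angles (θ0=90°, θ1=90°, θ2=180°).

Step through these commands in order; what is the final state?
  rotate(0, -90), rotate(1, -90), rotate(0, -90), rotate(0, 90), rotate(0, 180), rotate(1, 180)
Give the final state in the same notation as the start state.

joint angles (θ0=90°, θ1=270°, θ2=180°)

start: joint angles (θ0=90°, θ1=90°, θ2=180°)
1. rotate(0, -90) → joint angles (θ0=0°, θ1=90°, θ2=180°)
2. rotate(1, -90) → joint angles (θ0=0°, θ1=90°, θ2=180°)
3. rotate(0, -90) → joint angles (θ0=0°, θ1=90°, θ2=180°)
4. rotate(0, 90) → joint angles (θ0=90°, θ1=90°, θ2=180°)
5. rotate(0, 180) → joint angles (θ0=90°, θ1=90°, θ2=180°)
6. rotate(1, 180) → joint angles (θ0=90°, θ1=270°, θ2=180°)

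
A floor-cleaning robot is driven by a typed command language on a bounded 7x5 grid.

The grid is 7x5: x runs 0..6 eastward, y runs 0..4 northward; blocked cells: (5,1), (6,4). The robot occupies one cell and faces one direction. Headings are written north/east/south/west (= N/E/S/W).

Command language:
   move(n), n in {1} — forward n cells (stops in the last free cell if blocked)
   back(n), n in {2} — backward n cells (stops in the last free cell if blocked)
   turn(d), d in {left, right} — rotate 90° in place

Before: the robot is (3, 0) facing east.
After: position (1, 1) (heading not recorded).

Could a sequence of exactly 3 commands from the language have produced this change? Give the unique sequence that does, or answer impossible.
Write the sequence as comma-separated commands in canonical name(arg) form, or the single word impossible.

back(2), turn(left), move(1)

key: running move(1) before back(2) would end elsewhere — order is forced
initial: (3, 0) facing east
[1] after back(2): (1, 0) facing east
[2] after turn(left): (1, 0) facing north
[3] after move(1): (1, 1) facing north
all 64 alternatives checked — unique.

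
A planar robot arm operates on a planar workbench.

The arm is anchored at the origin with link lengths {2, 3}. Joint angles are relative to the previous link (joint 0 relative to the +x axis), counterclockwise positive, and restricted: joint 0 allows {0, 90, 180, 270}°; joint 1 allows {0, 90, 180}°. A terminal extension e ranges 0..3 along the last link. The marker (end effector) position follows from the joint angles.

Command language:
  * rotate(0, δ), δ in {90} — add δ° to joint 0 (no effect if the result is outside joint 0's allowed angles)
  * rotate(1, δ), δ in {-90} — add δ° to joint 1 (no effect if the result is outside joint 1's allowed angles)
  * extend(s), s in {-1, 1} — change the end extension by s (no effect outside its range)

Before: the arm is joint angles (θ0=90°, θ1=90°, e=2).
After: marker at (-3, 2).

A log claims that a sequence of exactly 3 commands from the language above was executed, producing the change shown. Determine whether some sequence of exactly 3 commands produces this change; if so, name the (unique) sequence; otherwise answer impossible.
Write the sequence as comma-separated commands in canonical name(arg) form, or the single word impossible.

extend(-1), extend(-1), extend(-1)

t0: joint angles (θ0=90°, θ1=90°, e=2)
[1] after extend(-1): joint angles (θ0=90°, θ1=90°, e=1)
[2] after extend(-1): joint angles (θ0=90°, θ1=90°, e=0)
[3] after extend(-1): joint angles (θ0=90°, θ1=90°, e=0)
no other 3-command option fits: unique.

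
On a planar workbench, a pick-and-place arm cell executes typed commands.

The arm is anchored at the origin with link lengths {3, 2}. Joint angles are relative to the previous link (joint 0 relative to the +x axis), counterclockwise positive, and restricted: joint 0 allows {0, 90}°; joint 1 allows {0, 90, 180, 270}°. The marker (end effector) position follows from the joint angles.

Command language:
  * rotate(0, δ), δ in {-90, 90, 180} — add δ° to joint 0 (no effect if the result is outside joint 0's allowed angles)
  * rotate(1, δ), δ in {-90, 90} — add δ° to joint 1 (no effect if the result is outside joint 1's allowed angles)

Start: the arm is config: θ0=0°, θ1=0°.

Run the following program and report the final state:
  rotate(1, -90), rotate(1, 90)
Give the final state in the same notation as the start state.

begin: config: θ0=0°, θ1=0°
1. rotate(1, -90) → config: θ0=0°, θ1=270°
2. rotate(1, 90) → config: θ0=0°, θ1=0°

config: θ0=0°, θ1=0°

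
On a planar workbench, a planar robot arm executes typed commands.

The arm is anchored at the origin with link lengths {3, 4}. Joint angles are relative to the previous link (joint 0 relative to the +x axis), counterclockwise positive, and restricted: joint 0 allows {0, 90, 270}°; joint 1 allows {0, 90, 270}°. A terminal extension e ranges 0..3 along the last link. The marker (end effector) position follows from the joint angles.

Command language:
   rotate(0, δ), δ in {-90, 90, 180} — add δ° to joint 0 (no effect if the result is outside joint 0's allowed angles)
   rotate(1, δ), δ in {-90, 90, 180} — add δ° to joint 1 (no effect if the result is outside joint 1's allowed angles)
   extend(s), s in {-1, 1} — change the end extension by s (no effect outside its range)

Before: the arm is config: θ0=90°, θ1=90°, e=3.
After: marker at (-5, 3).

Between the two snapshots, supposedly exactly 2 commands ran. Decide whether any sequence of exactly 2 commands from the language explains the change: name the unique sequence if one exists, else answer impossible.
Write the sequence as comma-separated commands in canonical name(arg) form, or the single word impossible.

extend(-1), extend(-1)

initial: config: θ0=90°, θ1=90°, e=3
[1] after extend(-1): config: θ0=90°, θ1=90°, e=2
[2] after extend(-1): config: θ0=90°, θ1=90°, e=1
no other 2-command option fits: unique.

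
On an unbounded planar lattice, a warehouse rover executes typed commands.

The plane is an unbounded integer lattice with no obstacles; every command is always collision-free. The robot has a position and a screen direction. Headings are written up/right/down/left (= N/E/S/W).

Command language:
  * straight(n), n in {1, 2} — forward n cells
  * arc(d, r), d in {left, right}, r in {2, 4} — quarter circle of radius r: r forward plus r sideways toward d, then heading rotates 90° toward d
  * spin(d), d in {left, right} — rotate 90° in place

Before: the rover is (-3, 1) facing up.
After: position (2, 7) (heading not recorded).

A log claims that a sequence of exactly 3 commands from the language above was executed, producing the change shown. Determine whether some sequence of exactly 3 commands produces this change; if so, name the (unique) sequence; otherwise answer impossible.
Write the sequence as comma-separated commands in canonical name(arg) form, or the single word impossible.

straight(2), arc(right, 4), straight(1)

key: running straight(1) before straight(2) would end elsewhere — order is forced
begin: (-3, 1) facing up
step 1 (straight(2)): (-3, 3) facing up
step 2 (arc(right, 4)): (1, 7) facing right
step 3 (straight(1)): (2, 7) facing right
all 512 alternatives checked — unique.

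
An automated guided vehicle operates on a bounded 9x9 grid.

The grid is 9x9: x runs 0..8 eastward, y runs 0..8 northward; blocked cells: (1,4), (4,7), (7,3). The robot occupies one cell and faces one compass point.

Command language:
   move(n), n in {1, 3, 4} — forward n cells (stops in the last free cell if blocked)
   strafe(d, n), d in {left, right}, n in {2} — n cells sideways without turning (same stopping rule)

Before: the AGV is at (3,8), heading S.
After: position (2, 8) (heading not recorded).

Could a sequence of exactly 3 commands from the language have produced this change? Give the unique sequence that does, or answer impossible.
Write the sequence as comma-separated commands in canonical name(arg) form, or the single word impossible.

strafe(right, 2), strafe(right, 2), strafe(left, 2)

key: order matters: swapping strafe(right, 2) and strafe(left, 2) lands elsewhere
start: at (3,8), heading S
t=1 strafe(right, 2) ⇒ at (1,8), heading S
t=2 strafe(right, 2) ⇒ at (0,8), heading S
t=3 strafe(left, 2) ⇒ at (2,8), heading S
uniquely the one of 125 3-step routes that fits.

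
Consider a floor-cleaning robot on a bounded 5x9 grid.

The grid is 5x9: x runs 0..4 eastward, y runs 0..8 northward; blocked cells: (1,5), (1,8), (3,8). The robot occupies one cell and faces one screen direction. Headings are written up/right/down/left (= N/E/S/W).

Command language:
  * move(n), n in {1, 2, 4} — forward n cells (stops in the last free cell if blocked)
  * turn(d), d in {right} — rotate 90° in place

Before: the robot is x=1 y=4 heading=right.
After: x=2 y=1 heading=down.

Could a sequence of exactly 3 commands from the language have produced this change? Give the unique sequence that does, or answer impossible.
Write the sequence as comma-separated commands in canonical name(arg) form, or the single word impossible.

impossible

all 64 sequences checked — none match.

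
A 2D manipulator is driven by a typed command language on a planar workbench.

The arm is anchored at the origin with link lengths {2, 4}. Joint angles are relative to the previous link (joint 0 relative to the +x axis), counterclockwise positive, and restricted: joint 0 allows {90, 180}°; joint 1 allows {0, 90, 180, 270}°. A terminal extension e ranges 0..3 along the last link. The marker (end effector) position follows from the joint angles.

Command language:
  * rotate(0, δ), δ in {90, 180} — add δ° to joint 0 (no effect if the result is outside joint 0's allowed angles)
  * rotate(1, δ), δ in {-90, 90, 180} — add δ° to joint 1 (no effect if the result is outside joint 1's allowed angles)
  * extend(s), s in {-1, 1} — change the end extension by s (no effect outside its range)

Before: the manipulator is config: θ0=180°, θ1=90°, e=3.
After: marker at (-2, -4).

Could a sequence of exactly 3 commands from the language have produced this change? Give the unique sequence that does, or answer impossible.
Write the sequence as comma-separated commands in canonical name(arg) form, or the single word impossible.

begin: config: θ0=180°, θ1=90°, e=3
[1] after extend(-1): config: θ0=180°, θ1=90°, e=2
[2] after extend(-1): config: θ0=180°, θ1=90°, e=1
[3] after extend(-1): config: θ0=180°, θ1=90°, e=0
no other 3-command option fits: unique.

extend(-1), extend(-1), extend(-1)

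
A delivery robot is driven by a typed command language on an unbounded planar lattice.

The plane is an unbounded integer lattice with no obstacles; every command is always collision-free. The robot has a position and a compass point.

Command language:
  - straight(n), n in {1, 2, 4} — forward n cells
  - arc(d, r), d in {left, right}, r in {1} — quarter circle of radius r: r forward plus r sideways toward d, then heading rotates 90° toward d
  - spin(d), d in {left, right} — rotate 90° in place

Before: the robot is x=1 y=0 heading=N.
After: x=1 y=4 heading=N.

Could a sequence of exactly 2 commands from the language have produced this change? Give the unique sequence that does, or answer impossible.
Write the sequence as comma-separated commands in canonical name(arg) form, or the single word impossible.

key: heading stays N — no command in the sequence turns
t0: x=1 y=0 heading=N
[1] after straight(2): x=1 y=2 heading=N
[2] after straight(2): x=1 y=4 heading=N
no rival 2-sequence matches.

straight(2), straight(2)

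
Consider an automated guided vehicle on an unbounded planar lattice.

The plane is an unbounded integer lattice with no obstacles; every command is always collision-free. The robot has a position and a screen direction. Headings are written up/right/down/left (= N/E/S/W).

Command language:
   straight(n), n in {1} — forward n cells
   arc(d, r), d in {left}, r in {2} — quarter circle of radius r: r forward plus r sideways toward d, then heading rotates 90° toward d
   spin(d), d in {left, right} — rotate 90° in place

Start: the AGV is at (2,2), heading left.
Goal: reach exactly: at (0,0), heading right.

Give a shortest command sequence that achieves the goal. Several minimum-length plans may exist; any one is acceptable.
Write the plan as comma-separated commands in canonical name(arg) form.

from: at (2,2), heading left
1. arc(left, 2) → at (0,0), heading down
2. spin(left) → at (0,0), heading right
no 1-step plan works, so 2 is optimal.

arc(left, 2), spin(left)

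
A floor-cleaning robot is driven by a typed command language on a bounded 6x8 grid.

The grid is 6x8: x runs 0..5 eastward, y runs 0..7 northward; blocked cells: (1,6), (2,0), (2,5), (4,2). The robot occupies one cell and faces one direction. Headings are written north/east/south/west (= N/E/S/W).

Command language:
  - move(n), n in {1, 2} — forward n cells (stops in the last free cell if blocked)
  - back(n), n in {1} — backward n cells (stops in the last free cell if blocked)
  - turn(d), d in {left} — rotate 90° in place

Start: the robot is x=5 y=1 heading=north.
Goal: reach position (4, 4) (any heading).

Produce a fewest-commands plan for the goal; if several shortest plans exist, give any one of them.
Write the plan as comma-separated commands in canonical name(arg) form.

t0: x=5 y=1 heading=north
1. move(1) → x=5 y=2 heading=north
2. move(2) → x=5 y=4 heading=north
3. turn(left) → x=5 y=4 heading=west
4. move(1) → x=4 y=4 heading=west
shorter routes all fall short; 4 is best.

move(1), move(2), turn(left), move(1)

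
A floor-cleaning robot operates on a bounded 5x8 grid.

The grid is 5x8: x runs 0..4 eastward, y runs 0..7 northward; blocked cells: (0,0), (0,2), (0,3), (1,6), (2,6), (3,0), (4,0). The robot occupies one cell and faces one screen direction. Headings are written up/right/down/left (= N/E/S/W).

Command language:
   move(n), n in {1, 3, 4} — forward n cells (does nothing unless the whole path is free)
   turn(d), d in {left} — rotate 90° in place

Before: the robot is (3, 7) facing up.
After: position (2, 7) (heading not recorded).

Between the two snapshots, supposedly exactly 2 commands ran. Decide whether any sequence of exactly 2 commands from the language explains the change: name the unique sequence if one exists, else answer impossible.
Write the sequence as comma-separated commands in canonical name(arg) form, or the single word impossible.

key: running move(1) before turn(left) would end elsewhere — order is forced
from: (3, 7) facing up
1. turn(left) → (3, 7) facing left
2. move(1) → (2, 7) facing left
uniquely the one of 16 2-step routes that fits.

turn(left), move(1)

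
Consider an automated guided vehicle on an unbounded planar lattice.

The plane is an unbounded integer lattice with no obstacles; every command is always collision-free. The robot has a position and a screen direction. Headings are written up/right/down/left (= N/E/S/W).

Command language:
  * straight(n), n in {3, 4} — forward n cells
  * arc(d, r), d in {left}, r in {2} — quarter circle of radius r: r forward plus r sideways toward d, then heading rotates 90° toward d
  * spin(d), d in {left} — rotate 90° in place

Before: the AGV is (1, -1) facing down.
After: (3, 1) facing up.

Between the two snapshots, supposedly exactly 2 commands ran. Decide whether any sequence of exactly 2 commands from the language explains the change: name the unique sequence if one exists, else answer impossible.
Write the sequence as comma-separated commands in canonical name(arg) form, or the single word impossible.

key: position moved to (3,1) AND the heading swung to N — translation plus rotation needed
initial: (1, -1) facing down
t=1 spin(left) ⇒ (1, -1) facing right
t=2 arc(left, 2) ⇒ (3, 1) facing up
no rival 2-sequence matches.

spin(left), arc(left, 2)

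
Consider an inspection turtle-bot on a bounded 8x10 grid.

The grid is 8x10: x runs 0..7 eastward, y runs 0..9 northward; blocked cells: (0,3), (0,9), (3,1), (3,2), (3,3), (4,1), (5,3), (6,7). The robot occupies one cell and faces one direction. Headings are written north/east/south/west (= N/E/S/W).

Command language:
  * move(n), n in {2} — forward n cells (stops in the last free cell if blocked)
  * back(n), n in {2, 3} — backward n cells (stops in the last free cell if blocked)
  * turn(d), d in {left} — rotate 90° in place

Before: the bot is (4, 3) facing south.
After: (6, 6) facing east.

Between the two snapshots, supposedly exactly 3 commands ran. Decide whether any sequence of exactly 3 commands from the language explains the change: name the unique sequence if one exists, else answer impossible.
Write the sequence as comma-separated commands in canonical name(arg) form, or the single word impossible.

key: cell and facing (now E) both changed — the 3 commands mix motion and turning
start: (4, 3) facing south
t=1 back(3) ⇒ (4, 6) facing south
t=2 turn(left) ⇒ (4, 6) facing east
t=3 move(2) ⇒ (6, 6) facing east
uniquely the one of 64 3-step routes that fits.

back(3), turn(left), move(2)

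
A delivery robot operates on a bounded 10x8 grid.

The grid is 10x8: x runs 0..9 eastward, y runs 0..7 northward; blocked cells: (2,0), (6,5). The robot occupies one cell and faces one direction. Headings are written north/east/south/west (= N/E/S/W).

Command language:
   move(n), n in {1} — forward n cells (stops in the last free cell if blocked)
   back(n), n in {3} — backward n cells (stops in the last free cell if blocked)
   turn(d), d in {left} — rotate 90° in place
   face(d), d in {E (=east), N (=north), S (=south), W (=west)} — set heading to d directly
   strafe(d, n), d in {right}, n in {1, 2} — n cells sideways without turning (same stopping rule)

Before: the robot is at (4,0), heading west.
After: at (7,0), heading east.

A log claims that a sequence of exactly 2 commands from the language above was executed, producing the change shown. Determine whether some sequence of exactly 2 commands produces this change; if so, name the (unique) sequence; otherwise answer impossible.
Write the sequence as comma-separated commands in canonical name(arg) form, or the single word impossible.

back(3), face(E)

key: cell and facing (now E) both changed — the 2 commands mix motion and turning
t0: at (4,0), heading west
1. back(3) → at (7,0), heading west
2. face(E) → at (7,0), heading east
all 81 alternatives checked — unique.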